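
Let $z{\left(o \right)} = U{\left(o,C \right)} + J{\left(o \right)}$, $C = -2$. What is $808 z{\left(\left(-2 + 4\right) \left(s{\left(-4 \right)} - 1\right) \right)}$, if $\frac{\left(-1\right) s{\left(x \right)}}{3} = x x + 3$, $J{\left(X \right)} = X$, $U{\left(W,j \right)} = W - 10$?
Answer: $-195536$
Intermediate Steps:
$U{\left(W,j \right)} = -10 + W$ ($U{\left(W,j \right)} = W - 10 = -10 + W$)
$s{\left(x \right)} = -9 - 3 x^{2}$ ($s{\left(x \right)} = - 3 \left(x x + 3\right) = - 3 \left(x^{2} + 3\right) = - 3 \left(3 + x^{2}\right) = -9 - 3 x^{2}$)
$z{\left(o \right)} = -10 + 2 o$ ($z{\left(o \right)} = \left(-10 + o\right) + o = -10 + 2 o$)
$808 z{\left(\left(-2 + 4\right) \left(s{\left(-4 \right)} - 1\right) \right)} = 808 \left(-10 + 2 \left(-2 + 4\right) \left(\left(-9 - 3 \left(-4\right)^{2}\right) - 1\right)\right) = 808 \left(-10 + 2 \cdot 2 \left(\left(-9 - 48\right) - 1\right)\right) = 808 \left(-10 + 2 \cdot 2 \left(-57 - 1\right)\right) = 808 \left(-10 + 2 \cdot 2 \left(-58\right)\right) = 808 \left(-10 + 2 \left(-116\right)\right) = 808 \left(-10 - 232\right) = 808 \left(-242\right) = -195536$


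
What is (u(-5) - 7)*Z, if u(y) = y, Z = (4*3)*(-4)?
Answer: 576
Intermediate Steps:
Z = -48 (Z = 12*(-4) = -48)
(u(-5) - 7)*Z = (-5 - 7)*(-48) = -12*(-48) = 576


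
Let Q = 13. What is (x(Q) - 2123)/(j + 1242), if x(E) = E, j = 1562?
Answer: -1055/1402 ≈ -0.75250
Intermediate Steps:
(x(Q) - 2123)/(j + 1242) = (13 - 2123)/(1562 + 1242) = -2110/2804 = -2110*1/2804 = -1055/1402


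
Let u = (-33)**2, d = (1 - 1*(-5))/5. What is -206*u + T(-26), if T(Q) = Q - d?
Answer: -1121806/5 ≈ -2.2436e+5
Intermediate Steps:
d = 6/5 (d = (1 + 5)*(1/5) = 6*(1/5) = 6/5 ≈ 1.2000)
T(Q) = -6/5 + Q (T(Q) = Q - 1*6/5 = Q - 6/5 = -6/5 + Q)
u = 1089
-206*u + T(-26) = -206*1089 + (-6/5 - 26) = -224334 - 136/5 = -1121806/5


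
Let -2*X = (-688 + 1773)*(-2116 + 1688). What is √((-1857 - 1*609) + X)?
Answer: 2*√57431 ≈ 479.30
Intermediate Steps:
X = 232190 (X = -(-688 + 1773)*(-2116 + 1688)/2 = -1085*(-428)/2 = -½*(-464380) = 232190)
√((-1857 - 1*609) + X) = √((-1857 - 1*609) + 232190) = √((-1857 - 609) + 232190) = √(-2466 + 232190) = √229724 = 2*√57431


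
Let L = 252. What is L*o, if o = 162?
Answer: 40824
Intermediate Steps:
L*o = 252*162 = 40824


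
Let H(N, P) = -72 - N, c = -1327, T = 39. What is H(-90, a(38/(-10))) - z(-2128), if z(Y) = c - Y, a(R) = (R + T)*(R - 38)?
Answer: -783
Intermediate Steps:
a(R) = (-38 + R)*(39 + R) (a(R) = (R + 39)*(R - 38) = (39 + R)*(-38 + R) = (-38 + R)*(39 + R))
z(Y) = -1327 - Y
H(-90, a(38/(-10))) - z(-2128) = (-72 - 1*(-90)) - (-1327 - 1*(-2128)) = (-72 + 90) - (-1327 + 2128) = 18 - 1*801 = 18 - 801 = -783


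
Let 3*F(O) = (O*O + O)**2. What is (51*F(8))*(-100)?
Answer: -8812800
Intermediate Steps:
F(O) = (O + O**2)**2/3 (F(O) = (O*O + O)**2/3 = (O**2 + O)**2/3 = (O + O**2)**2/3)
(51*F(8))*(-100) = (51*((1/3)*8**2*(1 + 8)**2))*(-100) = (51*((1/3)*64*9**2))*(-100) = (51*((1/3)*64*81))*(-100) = (51*1728)*(-100) = 88128*(-100) = -8812800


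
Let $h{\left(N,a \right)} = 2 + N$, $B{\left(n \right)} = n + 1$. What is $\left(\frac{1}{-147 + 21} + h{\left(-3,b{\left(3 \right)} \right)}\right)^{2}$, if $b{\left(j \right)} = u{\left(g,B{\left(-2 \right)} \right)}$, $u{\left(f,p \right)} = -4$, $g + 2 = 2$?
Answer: $\frac{16129}{15876} \approx 1.0159$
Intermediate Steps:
$B{\left(n \right)} = 1 + n$
$g = 0$ ($g = -2 + 2 = 0$)
$b{\left(j \right)} = -4$
$\left(\frac{1}{-147 + 21} + h{\left(-3,b{\left(3 \right)} \right)}\right)^{2} = \left(\frac{1}{-147 + 21} + \left(2 - 3\right)\right)^{2} = \left(\frac{1}{-126} - 1\right)^{2} = \left(- \frac{1}{126} - 1\right)^{2} = \left(- \frac{127}{126}\right)^{2} = \frac{16129}{15876}$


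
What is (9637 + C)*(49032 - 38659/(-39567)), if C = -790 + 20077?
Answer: 56115099613972/39567 ≈ 1.4182e+9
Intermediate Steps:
C = 19287
(9637 + C)*(49032 - 38659/(-39567)) = (9637 + 19287)*(49032 - 38659/(-39567)) = 28924*(49032 - 38659*(-1/39567)) = 28924*(49032 + 38659/39567) = 28924*(1940087803/39567) = 56115099613972/39567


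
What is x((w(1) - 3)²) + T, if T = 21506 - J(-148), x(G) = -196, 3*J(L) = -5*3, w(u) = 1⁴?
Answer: 21315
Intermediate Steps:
w(u) = 1
J(L) = -5 (J(L) = (-5*3)/3 = (⅓)*(-15) = -5)
T = 21511 (T = 21506 - 1*(-5) = 21506 + 5 = 21511)
x((w(1) - 3)²) + T = -196 + 21511 = 21315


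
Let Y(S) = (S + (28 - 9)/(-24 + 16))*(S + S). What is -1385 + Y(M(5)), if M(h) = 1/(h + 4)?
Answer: -448903/324 ≈ -1385.5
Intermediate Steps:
M(h) = 1/(4 + h)
Y(S) = 2*S*(-19/8 + S) (Y(S) = (S + 19/(-8))*(2*S) = (S + 19*(-⅛))*(2*S) = (S - 19/8)*(2*S) = (-19/8 + S)*(2*S) = 2*S*(-19/8 + S))
-1385 + Y(M(5)) = -1385 + (-19 + 8/(4 + 5))/(4*(4 + 5)) = -1385 + (¼)*(-19 + 8/9)/9 = -1385 + (¼)*(⅑)*(-19 + 8*(⅑)) = -1385 + (¼)*(⅑)*(-19 + 8/9) = -1385 + (¼)*(⅑)*(-163/9) = -1385 - 163/324 = -448903/324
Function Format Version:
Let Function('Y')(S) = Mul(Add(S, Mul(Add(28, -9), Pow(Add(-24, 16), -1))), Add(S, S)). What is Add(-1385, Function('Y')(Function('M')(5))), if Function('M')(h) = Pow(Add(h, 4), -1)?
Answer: Rational(-448903, 324) ≈ -1385.5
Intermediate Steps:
Function('M')(h) = Pow(Add(4, h), -1)
Function('Y')(S) = Mul(2, S, Add(Rational(-19, 8), S)) (Function('Y')(S) = Mul(Add(S, Mul(19, Pow(-8, -1))), Mul(2, S)) = Mul(Add(S, Mul(19, Rational(-1, 8))), Mul(2, S)) = Mul(Add(S, Rational(-19, 8)), Mul(2, S)) = Mul(Add(Rational(-19, 8), S), Mul(2, S)) = Mul(2, S, Add(Rational(-19, 8), S)))
Add(-1385, Function('Y')(Function('M')(5))) = Add(-1385, Mul(Rational(1, 4), Pow(Add(4, 5), -1), Add(-19, Mul(8, Pow(Add(4, 5), -1))))) = Add(-1385, Mul(Rational(1, 4), Pow(9, -1), Add(-19, Mul(8, Pow(9, -1))))) = Add(-1385, Mul(Rational(1, 4), Rational(1, 9), Add(-19, Mul(8, Rational(1, 9))))) = Add(-1385, Mul(Rational(1, 4), Rational(1, 9), Add(-19, Rational(8, 9)))) = Add(-1385, Mul(Rational(1, 4), Rational(1, 9), Rational(-163, 9))) = Add(-1385, Rational(-163, 324)) = Rational(-448903, 324)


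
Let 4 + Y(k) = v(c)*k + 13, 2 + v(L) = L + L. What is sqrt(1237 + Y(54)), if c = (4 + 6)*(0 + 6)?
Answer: sqrt(7618) ≈ 87.281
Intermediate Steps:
c = 60 (c = 10*6 = 60)
v(L) = -2 + 2*L (v(L) = -2 + (L + L) = -2 + 2*L)
Y(k) = 9 + 118*k (Y(k) = -4 + ((-2 + 2*60)*k + 13) = -4 + ((-2 + 120)*k + 13) = -4 + (118*k + 13) = -4 + (13 + 118*k) = 9 + 118*k)
sqrt(1237 + Y(54)) = sqrt(1237 + (9 + 118*54)) = sqrt(1237 + (9 + 6372)) = sqrt(1237 + 6381) = sqrt(7618)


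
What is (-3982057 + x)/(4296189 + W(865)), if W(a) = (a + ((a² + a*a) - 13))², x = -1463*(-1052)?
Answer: -2442981/2241917575393 ≈ -1.0897e-6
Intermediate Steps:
x = 1539076
W(a) = (-13 + a + 2*a²)² (W(a) = (a + ((a² + a²) - 13))² = (a + (2*a² - 13))² = (a + (-13 + 2*a²))² = (-13 + a + 2*a²)²)
(-3982057 + x)/(4296189 + W(865)) = (-3982057 + 1539076)/(4296189 + (-13 + 865 + 2*865²)²) = -2442981/(4296189 + (-13 + 865 + 2*748225)²) = -2442981/(4296189 + (-13 + 865 + 1496450)²) = -2442981/(4296189 + 1497302²) = -2442981/(4296189 + 2241913279204) = -2442981/2241917575393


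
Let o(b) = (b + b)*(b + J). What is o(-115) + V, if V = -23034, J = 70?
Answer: -12684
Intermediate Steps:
o(b) = 2*b*(70 + b) (o(b) = (b + b)*(b + 70) = (2*b)*(70 + b) = 2*b*(70 + b))
o(-115) + V = 2*(-115)*(70 - 115) - 23034 = 2*(-115)*(-45) - 23034 = 10350 - 23034 = -12684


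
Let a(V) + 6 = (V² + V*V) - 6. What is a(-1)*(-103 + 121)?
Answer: -180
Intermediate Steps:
a(V) = -12 + 2*V² (a(V) = -6 + ((V² + V*V) - 6) = -6 + ((V² + V²) - 6) = -6 + (2*V² - 6) = -6 + (-6 + 2*V²) = -12 + 2*V²)
a(-1)*(-103 + 121) = (-12 + 2*(-1)²)*(-103 + 121) = (-12 + 2*1)*18 = (-12 + 2)*18 = -10*18 = -180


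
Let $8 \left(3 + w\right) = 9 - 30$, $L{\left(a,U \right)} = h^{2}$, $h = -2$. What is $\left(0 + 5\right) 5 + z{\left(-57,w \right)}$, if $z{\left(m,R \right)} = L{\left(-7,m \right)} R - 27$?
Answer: $- \frac{49}{2} \approx -24.5$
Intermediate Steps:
$L{\left(a,U \right)} = 4$ ($L{\left(a,U \right)} = \left(-2\right)^{2} = 4$)
$w = - \frac{45}{8}$ ($w = -3 + \frac{9 - 30}{8} = -3 + \frac{1}{8} \left(-21\right) = -3 - \frac{21}{8} = - \frac{45}{8} \approx -5.625$)
$z{\left(m,R \right)} = -27 + 4 R$ ($z{\left(m,R \right)} = 4 R - 27 = -27 + 4 R$)
$\left(0 + 5\right) 5 + z{\left(-57,w \right)} = \left(0 + 5\right) 5 + \left(-27 + 4 \left(- \frac{45}{8}\right)\right) = 5 \cdot 5 - \frac{99}{2} = 25 - \frac{99}{2} = - \frac{49}{2}$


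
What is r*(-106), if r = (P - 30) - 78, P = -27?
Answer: 14310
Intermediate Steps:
r = -135 (r = (-27 - 30) - 78 = -57 - 78 = -135)
r*(-106) = -135*(-106) = 14310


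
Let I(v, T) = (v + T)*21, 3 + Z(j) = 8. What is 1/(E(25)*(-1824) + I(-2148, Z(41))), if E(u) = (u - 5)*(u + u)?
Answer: -1/1869003 ≈ -5.3504e-7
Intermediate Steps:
Z(j) = 5 (Z(j) = -3 + 8 = 5)
E(u) = 2*u*(-5 + u) (E(u) = (-5 + u)*(2*u) = 2*u*(-5 + u))
I(v, T) = 21*T + 21*v (I(v, T) = (T + v)*21 = 21*T + 21*v)
1/(E(25)*(-1824) + I(-2148, Z(41))) = 1/((2*25*(-5 + 25))*(-1824) + (21*5 + 21*(-2148))) = 1/((2*25*20)*(-1824) + (105 - 45108)) = 1/(1000*(-1824) - 45003) = 1/(-1824000 - 45003) = 1/(-1869003) = -1/1869003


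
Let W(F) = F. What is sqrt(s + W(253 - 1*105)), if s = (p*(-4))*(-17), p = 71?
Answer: 4*sqrt(311) ≈ 70.541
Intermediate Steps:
s = 4828 (s = (71*(-4))*(-17) = -284*(-17) = 4828)
sqrt(s + W(253 - 1*105)) = sqrt(4828 + (253 - 1*105)) = sqrt(4828 + (253 - 105)) = sqrt(4828 + 148) = sqrt(4976) = 4*sqrt(311)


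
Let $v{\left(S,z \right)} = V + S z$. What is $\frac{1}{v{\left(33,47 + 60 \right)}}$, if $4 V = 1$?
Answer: $\frac{4}{14125} \approx 0.00028319$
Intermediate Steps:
$V = \frac{1}{4}$ ($V = \frac{1}{4} \cdot 1 = \frac{1}{4} \approx 0.25$)
$v{\left(S,z \right)} = \frac{1}{4} + S z$
$\frac{1}{v{\left(33,47 + 60 \right)}} = \frac{1}{\frac{1}{4} + 33 \left(47 + 60\right)} = \frac{1}{\frac{1}{4} + 33 \cdot 107} = \frac{1}{\frac{1}{4} + 3531} = \frac{1}{\frac{14125}{4}} = \frac{4}{14125}$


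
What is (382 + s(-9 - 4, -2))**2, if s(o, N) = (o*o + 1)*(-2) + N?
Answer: 1600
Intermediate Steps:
s(o, N) = -2 + N - 2*o**2 (s(o, N) = (o**2 + 1)*(-2) + N = (1 + o**2)*(-2) + N = (-2 - 2*o**2) + N = -2 + N - 2*o**2)
(382 + s(-9 - 4, -2))**2 = (382 + (-2 - 2 - 2*(-9 - 4)**2))**2 = (382 + (-2 - 2 - 2*(-13)**2))**2 = (382 + (-2 - 2 - 2*169))**2 = (382 + (-2 - 2 - 338))**2 = (382 - 342)**2 = 40**2 = 1600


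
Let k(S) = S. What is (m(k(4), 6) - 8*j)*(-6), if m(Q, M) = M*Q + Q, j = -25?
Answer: -1368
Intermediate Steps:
m(Q, M) = Q + M*Q
(m(k(4), 6) - 8*j)*(-6) = (4*(1 + 6) - 8*(-25))*(-6) = (4*7 + 200)*(-6) = (28 + 200)*(-6) = 228*(-6) = -1368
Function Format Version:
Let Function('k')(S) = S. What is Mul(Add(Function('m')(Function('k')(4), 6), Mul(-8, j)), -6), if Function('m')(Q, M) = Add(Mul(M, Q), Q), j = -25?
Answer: -1368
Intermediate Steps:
Function('m')(Q, M) = Add(Q, Mul(M, Q))
Mul(Add(Function('m')(Function('k')(4), 6), Mul(-8, j)), -6) = Mul(Add(Mul(4, Add(1, 6)), Mul(-8, -25)), -6) = Mul(Add(Mul(4, 7), 200), -6) = Mul(Add(28, 200), -6) = Mul(228, -6) = -1368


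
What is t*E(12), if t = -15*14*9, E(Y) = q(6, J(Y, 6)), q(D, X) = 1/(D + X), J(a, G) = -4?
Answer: -945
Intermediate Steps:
E(Y) = 1/2 (E(Y) = 1/(6 - 4) = 1/2)
t = -1890 (t = -210*9 = -1890)
t*E(12) = -1890*1/2 = -945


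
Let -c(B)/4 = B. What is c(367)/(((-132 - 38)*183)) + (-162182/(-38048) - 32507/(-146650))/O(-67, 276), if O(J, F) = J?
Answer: -5739919419769/290756024907600 ≈ -0.019741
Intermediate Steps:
c(B) = -4*B
c(367)/(((-132 - 38)*183)) + (-162182/(-38048) - 32507/(-146650))/O(-67, 276) = (-4*367)/(((-132 - 38)*183)) + (-162182/(-38048) - 32507/(-146650))/(-67) = -1468/((-170*183)) + (-162182*(-1/38048) - 32507*(-1/146650))*(-1/67) = -1468/(-31110) + (81091/19024 + 32507/146650)*(-1/67) = -1468*(-1/31110) + (6255204159/1394934800)*(-1/67) = 734/15555 - 6255204159/93460631600 = -5739919419769/290756024907600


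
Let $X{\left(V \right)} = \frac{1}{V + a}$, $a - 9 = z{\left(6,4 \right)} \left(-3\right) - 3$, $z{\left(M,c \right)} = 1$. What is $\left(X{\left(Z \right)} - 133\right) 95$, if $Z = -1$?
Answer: $- \frac{25175}{2} \approx -12588.0$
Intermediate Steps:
$a = 3$ ($a = 9 + \left(1 \left(-3\right) - 3\right) = 9 - 6 = 3$)
$X{\left(V \right)} = \frac{1}{3 + V}$ ($X{\left(V \right)} = \frac{1}{V + 3} = \frac{1}{3 + V}$)
$\left(X{\left(Z \right)} - 133\right) 95 = \left(\frac{1}{3 - 1} - 133\right) 95 = \left(\frac{1}{2} - 133\right) 95 = \left(- \frac{265}{2}\right) 95 = - \frac{25175}{2}$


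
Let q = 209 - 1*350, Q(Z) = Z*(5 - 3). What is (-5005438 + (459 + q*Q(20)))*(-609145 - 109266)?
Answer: 3599683806409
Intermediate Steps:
Q(Z) = 2*Z (Q(Z) = Z*2 = 2*Z)
q = -141 (q = 209 - 350 = -141)
(-5005438 + (459 + q*Q(20)))*(-609145 - 109266) = (-5005438 + (459 - 282*20))*(-609145 - 109266) = (-5005438 + (459 - 141*40))*(-718411) = (-5005438 + (459 - 5640))*(-718411) = (-5005438 - 5181)*(-718411) = -5010619*(-718411) = 3599683806409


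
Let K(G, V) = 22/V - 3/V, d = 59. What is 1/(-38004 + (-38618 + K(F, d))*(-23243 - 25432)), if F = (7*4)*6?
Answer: 1/1879677471 ≈ 5.3201e-10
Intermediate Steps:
F = 168 (F = 28*6 = 168)
K(G, V) = 19/V
1/(-38004 + (-38618 + K(F, d))*(-23243 - 25432)) = 1/(-38004 + (-38618 + 19/59)*(-23243 - 25432)) = 1/(-38004 + (-38618 + 19*(1/59))*(-48675)) = 1/(-38004 + (-38618 + 19/59)*(-48675)) = 1/(-38004 - 2278443/59*(-48675)) = 1/(-38004 + 1879715475) = 1/1879677471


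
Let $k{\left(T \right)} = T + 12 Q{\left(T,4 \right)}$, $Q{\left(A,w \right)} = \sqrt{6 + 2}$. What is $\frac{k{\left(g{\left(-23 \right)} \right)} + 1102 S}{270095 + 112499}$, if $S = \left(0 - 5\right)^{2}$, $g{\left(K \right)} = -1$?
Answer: $\frac{27549}{382594} + \frac{12 \sqrt{2}}{191297} \approx 0.072095$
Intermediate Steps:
$Q{\left(A,w \right)} = 2 \sqrt{2}$ ($Q{\left(A,w \right)} = \sqrt{8} = 2 \sqrt{2}$)
$k{\left(T \right)} = T + 24 \sqrt{2}$ ($k{\left(T \right)} = T + 12 \cdot 2 \sqrt{2} = T + 24 \sqrt{2}$)
$S = 25$ ($S = \left(-5\right)^{2} = 25$)
$\frac{k{\left(g{\left(-23 \right)} \right)} + 1102 S}{270095 + 112499} = \frac{\left(-1 + 24 \sqrt{2}\right) + 1102 \cdot 25}{270095 + 112499} = \frac{\left(-1 + 24 \sqrt{2}\right) + 27550}{382594} = \left(27549 + 24 \sqrt{2}\right) \frac{1}{382594} = \frac{27549}{382594} + \frac{12 \sqrt{2}}{191297}$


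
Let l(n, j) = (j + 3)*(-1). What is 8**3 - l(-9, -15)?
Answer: 500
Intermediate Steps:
l(n, j) = -3 - j (l(n, j) = (3 + j)*(-1) = -3 - j)
8**3 - l(-9, -15) = 8**3 - (-3 - 1*(-15)) = 512 - (-3 + 15) = 512 - 1*12 = 512 - 12 = 500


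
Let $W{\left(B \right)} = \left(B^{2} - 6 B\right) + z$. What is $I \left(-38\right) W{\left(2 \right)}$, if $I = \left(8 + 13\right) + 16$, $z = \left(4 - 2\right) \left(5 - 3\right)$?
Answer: $5624$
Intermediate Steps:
$z = 4$ ($z = 2 \cdot 2 = 4$)
$W{\left(B \right)} = 4 + B^{2} - 6 B$ ($W{\left(B \right)} = \left(B^{2} - 6 B\right) + 4 = 4 + B^{2} - 6 B$)
$I = 37$ ($I = 21 + 16 = 37$)
$I \left(-38\right) W{\left(2 \right)} = 37 \left(-38\right) \left(4 + 2^{2} - 12\right) = - 1406 \left(4 + 4 - 12\right) = \left(-1406\right) \left(-4\right) = 5624$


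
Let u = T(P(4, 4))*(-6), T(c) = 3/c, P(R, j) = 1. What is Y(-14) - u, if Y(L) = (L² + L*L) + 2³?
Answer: 418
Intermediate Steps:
u = -18 (u = (3/1)*(-6) = (3*1)*(-6) = 3*(-6) = -18)
Y(L) = 8 + 2*L² (Y(L) = (L² + L²) + 8 = 2*L² + 8 = 8 + 2*L²)
Y(-14) - u = (8 + 2*(-14)²) - 1*(-18) = (8 + 2*196) + 18 = (8 + 392) + 18 = 400 + 18 = 418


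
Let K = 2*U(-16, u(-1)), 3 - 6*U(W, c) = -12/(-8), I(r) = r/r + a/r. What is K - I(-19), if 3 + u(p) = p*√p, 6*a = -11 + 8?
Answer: -10/19 ≈ -0.52632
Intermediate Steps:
a = -½ (a = (-11 + 8)/6 = (⅙)*(-3) = -½ ≈ -0.50000)
I(r) = 1 - 1/(2*r) (I(r) = r/r - 1/(2*r) = 1 - 1/(2*r))
u(p) = -3 + p^(3/2) (u(p) = -3 + p*√p = -3 + p^(3/2))
U(W, c) = ¼ (U(W, c) = ½ - (-2)/(-8) = ½ - (-2)*(-1)/8 = ½ - ⅙*3/2 = ½ - ¼ = ¼)
K = ½ (K = 2*(¼) = ½ ≈ 0.50000)
K - I(-19) = ½ - (-½ - 19)/(-19) = ½ - (-1)*(-39)/(19*2) = ½ - 1*39/38 = ½ - 39/38 = -10/19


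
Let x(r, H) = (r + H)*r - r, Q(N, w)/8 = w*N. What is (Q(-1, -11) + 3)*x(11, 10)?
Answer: 20020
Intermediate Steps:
Q(N, w) = 8*N*w (Q(N, w) = 8*(w*N) = 8*(N*w) = 8*N*w)
x(r, H) = -r + r*(H + r) (x(r, H) = (H + r)*r - r = r*(H + r) - r = -r + r*(H + r))
(Q(-1, -11) + 3)*x(11, 10) = (8*(-1)*(-11) + 3)*(11*(-1 + 10 + 11)) = (88 + 3)*(11*20) = 91*220 = 20020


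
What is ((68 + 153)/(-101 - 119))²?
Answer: 48841/48400 ≈ 1.0091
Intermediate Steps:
((68 + 153)/(-101 - 119))² = (221/(-220))² = (221*(-1/220))² = (-221/220)² = 48841/48400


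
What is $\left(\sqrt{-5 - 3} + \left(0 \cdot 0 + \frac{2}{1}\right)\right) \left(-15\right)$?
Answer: $-30 - 30 i \sqrt{2} \approx -30.0 - 42.426 i$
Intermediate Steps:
$\left(\sqrt{-5 - 3} + \left(0 \cdot 0 + \frac{2}{1}\right)\right) \left(-15\right) = \left(\sqrt{-8} + \left(0 + 2 \cdot 1\right)\right) \left(-15\right) = \left(2 i \sqrt{2} + \left(0 + 2\right)\right) \left(-15\right) = \left(2 i \sqrt{2} + 2\right) \left(-15\right) = \left(2 + 2 i \sqrt{2}\right) \left(-15\right) = -30 - 30 i \sqrt{2}$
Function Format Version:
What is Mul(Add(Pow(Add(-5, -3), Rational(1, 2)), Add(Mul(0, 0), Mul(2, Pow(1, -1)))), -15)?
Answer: Add(-30, Mul(-30, I, Pow(2, Rational(1, 2)))) ≈ Add(-30.000, Mul(-42.426, I))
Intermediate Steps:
Mul(Add(Pow(Add(-5, -3), Rational(1, 2)), Add(Mul(0, 0), Mul(2, Pow(1, -1)))), -15) = Mul(Add(Pow(-8, Rational(1, 2)), Add(0, Mul(2, 1))), -15) = Mul(Add(Mul(2, I, Pow(2, Rational(1, 2))), Add(0, 2)), -15) = Mul(Add(Mul(2, I, Pow(2, Rational(1, 2))), 2), -15) = Mul(Add(2, Mul(2, I, Pow(2, Rational(1, 2)))), -15) = Add(-30, Mul(-30, I, Pow(2, Rational(1, 2))))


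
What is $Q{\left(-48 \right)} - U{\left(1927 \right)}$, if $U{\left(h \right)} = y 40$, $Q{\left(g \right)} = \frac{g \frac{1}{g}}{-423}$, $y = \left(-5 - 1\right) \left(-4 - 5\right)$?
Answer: $- \frac{913681}{423} \approx -2160.0$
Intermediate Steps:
$y = 54$ ($y = - 6 \left(-4 - 5\right) = \left(-6\right) \left(-9\right) = 54$)
$Q{\left(g \right)} = - \frac{1}{423}$ ($Q{\left(g \right)} = 1 \left(- \frac{1}{423}\right) = - \frac{1}{423}$)
$U{\left(h \right)} = 2160$ ($U{\left(h \right)} = 54 \cdot 40 = 2160$)
$Q{\left(-48 \right)} - U{\left(1927 \right)} = - \frac{1}{423} - 2160 = - \frac{913681}{423}$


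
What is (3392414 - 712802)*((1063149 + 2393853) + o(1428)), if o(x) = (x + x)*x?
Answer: 20191867876440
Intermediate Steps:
o(x) = 2*x² (o(x) = (2*x)*x = 2*x²)
(3392414 - 712802)*((1063149 + 2393853) + o(1428)) = (3392414 - 712802)*((1063149 + 2393853) + 2*1428²) = 2679612*(3457002 + 2*2039184) = 2679612*(3457002 + 4078368) = 2679612*7535370 = 20191867876440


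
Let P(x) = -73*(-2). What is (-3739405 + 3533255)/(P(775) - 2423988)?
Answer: 103075/1211921 ≈ 0.085051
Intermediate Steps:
P(x) = 146
(-3739405 + 3533255)/(P(775) - 2423988) = (-3739405 + 3533255)/(146 - 2423988) = -206150/(-2423842) = -206150*(-1/2423842) = 103075/1211921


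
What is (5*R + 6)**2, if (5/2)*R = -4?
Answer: 4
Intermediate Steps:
R = -8/5 (R = (2/5)*(-4) = -8/5 ≈ -1.6000)
(5*R + 6)**2 = (5*(-8/5) + 6)**2 = (-8 + 6)**2 = (-2)**2 = 4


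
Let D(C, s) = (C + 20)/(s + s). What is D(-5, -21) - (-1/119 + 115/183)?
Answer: -42559/43554 ≈ -0.97715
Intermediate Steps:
D(C, s) = (20 + C)/(2*s) (D(C, s) = (20 + C)/((2*s)) = (20 + C)*(1/(2*s)) = (20 + C)/(2*s))
D(-5, -21) - (-1/119 + 115/183) = (½)*(20 - 5)/(-21) - (-1/119 + 115/183) = (½)*(-1/21)*15 - (-1*1/119 + 115*(1/183)) = -5/14 - (-1/119 + 115/183) = -5/14 - 1*13502/21777 = -5/14 - 13502/21777 = -42559/43554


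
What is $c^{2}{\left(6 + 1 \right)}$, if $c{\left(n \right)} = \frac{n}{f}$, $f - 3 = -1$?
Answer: $\frac{49}{4} \approx 12.25$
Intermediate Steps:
$f = 2$ ($f = 3 - 1 = 2$)
$c{\left(n \right)} = \frac{n}{2}$
$c^{2}{\left(6 + 1 \right)} = \left(\frac{6 + 1}{2}\right)^{2} = \left(\frac{1}{2} \cdot 7\right)^{2} = \left(\frac{7}{2}\right)^{2} = \frac{49}{4}$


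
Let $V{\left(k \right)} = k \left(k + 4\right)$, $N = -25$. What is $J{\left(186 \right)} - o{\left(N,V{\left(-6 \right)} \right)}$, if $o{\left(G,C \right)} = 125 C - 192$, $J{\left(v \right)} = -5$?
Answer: $-1313$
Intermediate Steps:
$V{\left(k \right)} = k \left(4 + k\right)$
$o{\left(G,C \right)} = -192 + 125 C$
$J{\left(186 \right)} - o{\left(N,V{\left(-6 \right)} \right)} = -5 - \left(-192 + 125 \left(- 6 \left(4 - 6\right)\right)\right) = -5 - \left(-192 + 125 \left(\left(-6\right) \left(-2\right)\right)\right) = -5 - \left(-192 + 125 \cdot 12\right) = -5 - \left(-192 + 1500\right) = -5 - 1308 = -1313$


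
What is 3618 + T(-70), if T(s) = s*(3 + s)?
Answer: 8308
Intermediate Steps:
3618 + T(-70) = 3618 - 70*(3 - 70) = 3618 - 70*(-67) = 3618 + 4690 = 8308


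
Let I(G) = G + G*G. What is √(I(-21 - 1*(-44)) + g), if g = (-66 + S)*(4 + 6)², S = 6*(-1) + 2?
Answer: 4*I*√403 ≈ 80.299*I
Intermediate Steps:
S = -4 (S = -6 + 2 = -4)
I(G) = G + G²
g = -7000 (g = (-66 - 4)*(4 + 6)² = -70*10² = -70*100 = -7000)
√(I(-21 - 1*(-44)) + g) = √((-21 - 1*(-44))*(1 + (-21 - 1*(-44))) - 7000) = √((-21 + 44)*(1 + (-21 + 44)) - 7000) = √(23*(1 + 23) - 7000) = √(23*24 - 7000) = √(552 - 7000) = √(-6448) = 4*I*√403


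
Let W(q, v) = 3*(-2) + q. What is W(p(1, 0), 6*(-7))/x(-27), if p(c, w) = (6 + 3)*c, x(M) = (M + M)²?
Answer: 1/972 ≈ 0.0010288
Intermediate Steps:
x(M) = 4*M² (x(M) = (2*M)² = 4*M²)
p(c, w) = 9*c
W(q, v) = -6 + q
W(p(1, 0), 6*(-7))/x(-27) = (-6 + 9*1)/((4*(-27)²)) = (-6 + 9)/((4*729)) = 3/2916 = 3*(1/2916) = 1/972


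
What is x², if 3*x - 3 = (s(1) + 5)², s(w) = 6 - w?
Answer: 10609/9 ≈ 1178.8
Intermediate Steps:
x = 103/3 (x = 1 + ((6 - 1*1) + 5)²/3 = 1 + ((6 - 1) + 5)²/3 = 1 + (5 + 5)²/3 = 1 + (⅓)*10² = 1 + (⅓)*100 = 1 + 100/3 = 103/3 ≈ 34.333)
x² = (103/3)² = 10609/9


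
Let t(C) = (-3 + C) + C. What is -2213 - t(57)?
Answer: -2324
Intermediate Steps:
t(C) = -3 + 2*C
-2213 - t(57) = -2213 - (-3 + 2*57) = -2213 - (-3 + 114) = -2213 - 1*111 = -2213 - 111 = -2324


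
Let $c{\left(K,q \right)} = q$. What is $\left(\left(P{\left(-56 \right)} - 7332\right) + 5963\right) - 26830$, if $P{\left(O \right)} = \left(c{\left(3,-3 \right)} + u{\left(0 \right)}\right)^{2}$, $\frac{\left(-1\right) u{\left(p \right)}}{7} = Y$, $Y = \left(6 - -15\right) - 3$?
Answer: $-11558$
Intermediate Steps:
$Y = 18$ ($Y = \left(6 + 15\right) - 3 = 21 - 3 = 18$)
$u{\left(p \right)} = -126$ ($u{\left(p \right)} = \left(-7\right) 18 = -126$)
$P{\left(O \right)} = 16641$ ($P{\left(O \right)} = \left(-3 - 126\right)^{2} = \left(-129\right)^{2} = 16641$)
$\left(\left(P{\left(-56 \right)} - 7332\right) + 5963\right) - 26830 = \left(\left(16641 - 7332\right) + 5963\right) - 26830 = \left(9309 + 5963\right) - 26830 = 15272 - 26830 = -11558$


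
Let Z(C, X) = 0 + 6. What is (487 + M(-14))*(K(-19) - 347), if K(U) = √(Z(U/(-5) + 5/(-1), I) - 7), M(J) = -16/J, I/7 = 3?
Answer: -1185699/7 + 3417*I/7 ≈ -1.6939e+5 + 488.14*I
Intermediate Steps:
I = 21 (I = 7*3 = 21)
Z(C, X) = 6
K(U) = I (K(U) = √(6 - 7) = √(-1) = I)
(487 + M(-14))*(K(-19) - 347) = (487 - 16/(-14))*(I - 347) = (487 - 16*(-1/14))*(-347 + I) = (487 + 8/7)*(-347 + I) = 3417*(-347 + I)/7 = -1185699/7 + 3417*I/7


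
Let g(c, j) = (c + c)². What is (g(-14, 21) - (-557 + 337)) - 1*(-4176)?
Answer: 5180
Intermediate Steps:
g(c, j) = 4*c² (g(c, j) = (2*c)² = 4*c²)
(g(-14, 21) - (-557 + 337)) - 1*(-4176) = (4*(-14)² - (-557 + 337)) - 1*(-4176) = (4*196 - 1*(-220)) + 4176 = (784 + 220) + 4176 = 1004 + 4176 = 5180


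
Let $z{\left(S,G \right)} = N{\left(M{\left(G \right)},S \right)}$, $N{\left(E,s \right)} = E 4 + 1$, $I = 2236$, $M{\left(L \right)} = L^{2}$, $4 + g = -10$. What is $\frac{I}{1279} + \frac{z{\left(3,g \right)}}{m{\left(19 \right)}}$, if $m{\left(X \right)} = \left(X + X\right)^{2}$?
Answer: $\frac{4232799}{1846876} \approx 2.2919$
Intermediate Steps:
$g = -14$ ($g = -4 - 10 = -14$)
$N{\left(E,s \right)} = 1 + 4 E$ ($N{\left(E,s \right)} = 4 E + 1 = 1 + 4 E$)
$m{\left(X \right)} = 4 X^{2}$ ($m{\left(X \right)} = \left(2 X\right)^{2} = 4 X^{2}$)
$z{\left(S,G \right)} = 1 + 4 G^{2}$
$\frac{I}{1279} + \frac{z{\left(3,g \right)}}{m{\left(19 \right)}} = \frac{2236}{1279} + \frac{1 + 4 \left(-14\right)^{2}}{4 \cdot 19^{2}} = 2236 \cdot \frac{1}{1279} + \frac{1 + 4 \cdot 196}{4 \cdot 361} = \frac{2236}{1279} + \frac{1 + 784}{1444} = \frac{2236}{1279} + 785 \cdot \frac{1}{1444} = \frac{2236}{1279} + \frac{785}{1444} = \frac{4232799}{1846876}$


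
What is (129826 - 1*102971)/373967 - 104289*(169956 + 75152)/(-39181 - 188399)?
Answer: 796614672891492/7092284155 ≈ 1.1232e+5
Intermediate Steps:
(129826 - 1*102971)/373967 - 104289*(169956 + 75152)/(-39181 - 188399) = (129826 - 102971)*(1/373967) - 104289/((-227580/245108)) = 26855*(1/373967) - 104289/((-227580*1/245108)) = 26855/373967 - 104289/(-56895/61277) = 26855/373967 - 104289*(-61277/56895) = 26855/373967 + 2130172351/18965 = 796614672891492/7092284155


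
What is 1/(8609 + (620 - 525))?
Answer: 1/8704 ≈ 0.00011489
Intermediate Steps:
1/(8609 + (620 - 525)) = 1/(8609 + 95) = 1/8704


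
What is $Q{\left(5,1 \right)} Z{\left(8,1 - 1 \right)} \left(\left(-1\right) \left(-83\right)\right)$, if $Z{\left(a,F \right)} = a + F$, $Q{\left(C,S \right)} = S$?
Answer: $664$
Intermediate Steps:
$Z{\left(a,F \right)} = F + a$
$Q{\left(5,1 \right)} Z{\left(8,1 - 1 \right)} \left(\left(-1\right) \left(-83\right)\right) = 1 \left(\left(1 - 1\right) + 8\right) \left(\left(-1\right) \left(-83\right)\right) = 1 \left(\left(1 - 1\right) + 8\right) 83 = 1 \left(0 + 8\right) 83 = 1 \cdot 8 \cdot 83 = 8 \cdot 83 = 664$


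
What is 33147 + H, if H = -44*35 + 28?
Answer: 31635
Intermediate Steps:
H = -1512 (H = -1540 + 28 = -1512)
33147 + H = 33147 - 1512 = 31635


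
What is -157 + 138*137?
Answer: 18749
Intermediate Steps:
-157 + 138*137 = -157 + 18906 = 18749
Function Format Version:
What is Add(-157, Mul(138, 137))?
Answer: 18749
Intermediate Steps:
Add(-157, Mul(138, 137)) = Add(-157, 18906) = 18749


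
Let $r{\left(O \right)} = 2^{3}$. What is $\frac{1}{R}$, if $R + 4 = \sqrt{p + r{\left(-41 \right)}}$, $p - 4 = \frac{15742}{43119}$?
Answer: $- \frac{86238}{78367} - \frac{3 \sqrt{2554417470}}{156734} \approx -2.0678$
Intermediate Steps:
$r{\left(O \right)} = 8$
$p = \frac{188218}{43119}$ ($p = 4 + \frac{15742}{43119} = \frac{188218}{43119} \approx 4.3651$)
$R = -4 + \frac{\sqrt{2554417470}}{14373}$ ($R = -4 + \sqrt{\frac{188218}{43119} + 8} = -4 + \sqrt{\frac{533170}{43119}} = -4 + \frac{\sqrt{2554417470}}{14373} \approx -0.4836$)
$\frac{1}{R} = \frac{1}{-4 + \frac{\sqrt{2554417470}}{14373}}$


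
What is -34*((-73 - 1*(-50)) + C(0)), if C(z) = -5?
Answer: 952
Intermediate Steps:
-34*((-73 - 1*(-50)) + C(0)) = -34*((-73 - 1*(-50)) - 5) = -34*((-73 + 50) - 5) = -34*(-23 - 5) = -34*(-28) = 952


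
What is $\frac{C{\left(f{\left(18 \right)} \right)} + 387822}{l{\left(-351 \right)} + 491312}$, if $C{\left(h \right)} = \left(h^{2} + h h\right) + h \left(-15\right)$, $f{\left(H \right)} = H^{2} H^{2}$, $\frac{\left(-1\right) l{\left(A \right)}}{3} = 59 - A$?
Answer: $\frac{11019367167}{245041} \approx 44970.0$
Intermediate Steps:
$l{\left(A \right)} = -177 + 3 A$ ($l{\left(A \right)} = - 3 \left(59 - A\right) = -177 + 3 A$)
$f{\left(H \right)} = H^{4}$
$C{\left(h \right)} = - 15 h + 2 h^{2}$ ($C{\left(h \right)} = \left(h^{2} + h^{2}\right) - 15 h = 2 h^{2} - 15 h = - 15 h + 2 h^{2}$)
$\frac{C{\left(f{\left(18 \right)} \right)} + 387822}{l{\left(-351 \right)} + 491312} = \frac{18^{4} \left(-15 + 2 \cdot 18^{4}\right) + 387822}{\left(-177 + 3 \left(-351\right)\right) + 491312} = \frac{104976 \left(-15 + 2 \cdot 104976\right) + 387822}{\left(-177 - 1053\right) + 491312} = \frac{104976 \left(-15 + 209952\right) + 387822}{-1230 + 491312} = \frac{104976 \cdot 209937 + 387822}{490082} = \left(22038346512 + 387822\right) \frac{1}{490082} = 22038734334 \cdot \frac{1}{490082} = \frac{11019367167}{245041}$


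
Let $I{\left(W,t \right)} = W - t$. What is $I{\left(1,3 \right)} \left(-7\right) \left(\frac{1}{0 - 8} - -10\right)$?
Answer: $\frac{553}{4} \approx 138.25$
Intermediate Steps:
$I{\left(1,3 \right)} \left(-7\right) \left(\frac{1}{0 - 8} - -10\right) = \left(1 - 3\right) \left(-7\right) \left(\frac{1}{0 - 8} - -10\right) = \left(1 - 3\right) \left(-7\right) \left(\frac{1}{-8} + 10\right) = \left(-2\right) \left(-7\right) \left(- \frac{1}{8} + 10\right) = 14 \cdot \frac{79}{8} = \frac{553}{4}$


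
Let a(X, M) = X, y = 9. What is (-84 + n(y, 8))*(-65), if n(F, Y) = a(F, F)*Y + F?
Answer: 195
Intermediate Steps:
n(F, Y) = F + F*Y (n(F, Y) = F*Y + F = F + F*Y)
(-84 + n(y, 8))*(-65) = (-84 + 9*(1 + 8))*(-65) = (-84 + 9*9)*(-65) = (-84 + 81)*(-65) = -3*(-65) = 195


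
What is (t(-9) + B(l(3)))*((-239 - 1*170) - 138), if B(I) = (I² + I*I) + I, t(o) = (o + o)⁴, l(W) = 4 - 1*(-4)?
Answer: -57496264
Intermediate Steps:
l(W) = 8 (l(W) = 4 + 4 = 8)
t(o) = 16*o⁴ (t(o) = (2*o)⁴ = 16*o⁴)
B(I) = I + 2*I² (B(I) = (I² + I²) + I = 2*I² + I = I + 2*I²)
(t(-9) + B(l(3)))*((-239 - 1*170) - 138) = (16*(-9)⁴ + 8*(1 + 2*8))*((-239 - 1*170) - 138) = (16*6561 + 8*(1 + 16))*((-239 - 170) - 138) = (104976 + 8*17)*(-409 - 138) = (104976 + 136)*(-547) = 105112*(-547) = -57496264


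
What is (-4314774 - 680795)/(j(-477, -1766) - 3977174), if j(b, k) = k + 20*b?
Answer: 4995569/3988480 ≈ 1.2525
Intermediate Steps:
(-4314774 - 680795)/(j(-477, -1766) - 3977174) = (-4314774 - 680795)/((-1766 + 20*(-477)) - 3977174) = -4995569/((-1766 - 9540) - 3977174) = -4995569/(-11306 - 3977174) = -4995569/(-3988480) = -4995569*(-1/3988480) = 4995569/3988480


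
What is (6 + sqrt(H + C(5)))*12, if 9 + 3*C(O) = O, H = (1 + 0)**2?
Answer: 72 + 4*I*sqrt(3) ≈ 72.0 + 6.9282*I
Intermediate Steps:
H = 1 (H = 1**2 = 1)
C(O) = -3 + O/3
(6 + sqrt(H + C(5)))*12 = (6 + sqrt(1 + (-3 + (1/3)*5)))*12 = (6 + sqrt(1 + (-3 + 5/3)))*12 = (6 + sqrt(1 - 4/3))*12 = (6 + sqrt(-1/3))*12 = (6 + I*sqrt(3)/3)*12 = 72 + 4*I*sqrt(3)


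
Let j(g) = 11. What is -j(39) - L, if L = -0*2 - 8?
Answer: -3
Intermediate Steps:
L = -8 (L = -46*0 - 8 = 0 - 8 = -8)
-j(39) - L = -1*11 - 1*(-8) = -11 + 8 = -3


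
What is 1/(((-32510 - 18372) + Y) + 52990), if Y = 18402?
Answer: 1/20510 ≈ 4.8757e-5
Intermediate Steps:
1/(((-32510 - 18372) + Y) + 52990) = 1/(((-32510 - 18372) + 18402) + 52990) = 1/((-50882 + 18402) + 52990) = 1/(-32480 + 52990) = 1/20510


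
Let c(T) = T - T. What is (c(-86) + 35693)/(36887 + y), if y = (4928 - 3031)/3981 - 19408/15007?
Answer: 2132402151831/2203686340060 ≈ 0.96765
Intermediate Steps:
y = -48794969/59742867 (y = 1897*(1/3981) - 19408*1/15007 = 1897/3981 - 19408/15007 = -48794969/59742867 ≈ -0.81675)
c(T) = 0
(c(-86) + 35693)/(36887 + y) = (0 + 35693)/(36887 - 48794969/59742867) = 35693/(2203686340060/59742867) = 35693*(59742867/2203686340060) = 2132402151831/2203686340060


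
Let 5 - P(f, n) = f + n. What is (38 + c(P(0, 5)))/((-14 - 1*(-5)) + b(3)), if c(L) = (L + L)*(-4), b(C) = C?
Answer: -19/3 ≈ -6.3333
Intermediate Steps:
P(f, n) = 5 - f - n (P(f, n) = 5 - (f + n) = 5 + (-f - n) = 5 - f - n)
c(L) = -8*L (c(L) = (2*L)*(-4) = -8*L)
(38 + c(P(0, 5)))/((-14 - 1*(-5)) + b(3)) = (38 - 8*(5 - 1*0 - 1*5))/((-14 - 1*(-5)) + 3) = (38 - 8*(5 + 0 - 5))/((-14 + 5) + 3) = (38 - 8*0)/(-9 + 3) = (38 + 0)/(-6) = -1/6*38 = -19/3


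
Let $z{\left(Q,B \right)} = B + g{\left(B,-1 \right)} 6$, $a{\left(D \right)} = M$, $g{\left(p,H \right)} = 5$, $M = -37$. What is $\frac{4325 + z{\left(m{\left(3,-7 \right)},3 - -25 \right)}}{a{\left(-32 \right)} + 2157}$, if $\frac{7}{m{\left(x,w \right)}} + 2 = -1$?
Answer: $\frac{4383}{2120} \approx 2.0675$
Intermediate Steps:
$m{\left(x,w \right)} = - \frac{7}{3}$ ($m{\left(x,w \right)} = \frac{7}{-2 - 1} = \frac{7}{-3} = 7 \left(- \frac{1}{3}\right) = - \frac{7}{3}$)
$a{\left(D \right)} = -37$
$z{\left(Q,B \right)} = 30 + B$ ($z{\left(Q,B \right)} = B + 5 \cdot 6 = B + 30 = 30 + B$)
$\frac{4325 + z{\left(m{\left(3,-7 \right)},3 - -25 \right)}}{a{\left(-32 \right)} + 2157} = \frac{4325 + \left(30 + \left(3 - -25\right)\right)}{-37 + 2157} = \frac{4325 + \left(30 + \left(3 + 25\right)\right)}{2120} = \left(4325 + \left(30 + 28\right)\right) \frac{1}{2120} = \left(4325 + 58\right) \frac{1}{2120} = 4383 \cdot \frac{1}{2120} = \frac{4383}{2120}$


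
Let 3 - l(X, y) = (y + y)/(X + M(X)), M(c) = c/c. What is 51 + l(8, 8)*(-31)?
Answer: 118/9 ≈ 13.111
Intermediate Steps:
M(c) = 1
l(X, y) = 3 - 2*y/(1 + X) (l(X, y) = 3 - (y + y)/(X + 1) = 3 - 2*y/(1 + X))
51 + l(8, 8)*(-31) = 51 + ((3 - 2*8 + 3*8)/(1 + 8))*(-31) = 51 + ((3 - 16 + 24)/9)*(-31) = 51 + ((⅑)*11)*(-31) = 51 + (11/9)*(-31) = 51 - 341/9 = 118/9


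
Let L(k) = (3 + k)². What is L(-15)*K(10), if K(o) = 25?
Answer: 3600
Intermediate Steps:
L(-15)*K(10) = (3 - 15)²*25 = (-12)²*25 = 144*25 = 3600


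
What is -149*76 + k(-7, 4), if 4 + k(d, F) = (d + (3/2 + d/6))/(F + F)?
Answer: -67973/6 ≈ -11329.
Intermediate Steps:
k(d, F) = -4 + (3/2 + 7*d/6)/(2*F) (k(d, F) = -4 + (d + (3/2 + d/6))/(F + F) = -4 + (d + (3*(½) + d*(⅙)))/((2*F)) = -4 + (d + (3/2 + d/6))*(1/(2*F)) = -4 + (3/2 + 7*d/6)*(1/(2*F)) = -4 + (3/2 + 7*d/6)/(2*F))
-149*76 + k(-7, 4) = -149*76 + (1/12)*(9 - 48*4 + 7*(-7))/4 = -11324 + (1/12)*(¼)*(9 - 192 - 49) = -11324 + (1/12)*(¼)*(-232) = -11324 - 29/6 = -67973/6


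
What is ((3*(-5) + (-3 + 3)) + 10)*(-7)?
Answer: 35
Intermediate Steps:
((3*(-5) + (-3 + 3)) + 10)*(-7) = ((-15 + 0) + 10)*(-7) = (-15 + 10)*(-7) = -5*(-7) = 35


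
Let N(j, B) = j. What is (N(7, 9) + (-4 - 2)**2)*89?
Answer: 3827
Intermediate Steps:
(N(7, 9) + (-4 - 2)**2)*89 = (7 + (-4 - 2)**2)*89 = (7 + (-6)**2)*89 = (7 + 36)*89 = 43*89 = 3827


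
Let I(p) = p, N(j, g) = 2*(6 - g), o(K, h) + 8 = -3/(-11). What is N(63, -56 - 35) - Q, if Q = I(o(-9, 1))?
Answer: 2219/11 ≈ 201.73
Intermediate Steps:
o(K, h) = -85/11 (o(K, h) = -8 - 3/(-11) = -8 - 3*(-1/11) = -8 + 3/11 = -85/11)
N(j, g) = 12 - 2*g
Q = -85/11 ≈ -7.7273
N(63, -56 - 35) - Q = (12 - 2*(-56 - 35)) - 1*(-85/11) = (12 - 2*(-91)) + 85/11 = (12 + 182) + 85/11 = 194 + 85/11 = 2219/11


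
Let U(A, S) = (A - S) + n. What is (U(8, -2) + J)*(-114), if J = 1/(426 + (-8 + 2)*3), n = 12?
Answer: -170563/68 ≈ -2508.3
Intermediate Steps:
J = 1/408 (J = 1/(426 - 6*3) = 1/(426 - 18) = 1/408 ≈ 0.0024510)
U(A, S) = 12 + A - S (U(A, S) = (A - S) + 12 = 12 + A - S)
(U(8, -2) + J)*(-114) = ((12 + 8 - 1*(-2)) + 1/408)*(-114) = ((12 + 8 + 2) + 1/408)*(-114) = (22 + 1/408)*(-114) = (8977/408)*(-114) = -170563/68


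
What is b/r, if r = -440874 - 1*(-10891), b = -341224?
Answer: 341224/429983 ≈ 0.79358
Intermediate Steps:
r = -429983 (r = -440874 + 10891 = -429983)
b/r = -341224/(-429983) = -341224*(-1/429983) = 341224/429983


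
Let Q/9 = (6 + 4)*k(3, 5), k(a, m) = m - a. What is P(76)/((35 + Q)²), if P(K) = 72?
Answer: 72/46225 ≈ 0.0015576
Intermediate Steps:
Q = 180 (Q = 9*((6 + 4)*(5 - 1*3)) = 9*(10*(5 - 3)) = 9*(10*2) = 9*20 = 180)
P(76)/((35 + Q)²) = 72/((35 + 180)²) = 72/(215²) = 72/46225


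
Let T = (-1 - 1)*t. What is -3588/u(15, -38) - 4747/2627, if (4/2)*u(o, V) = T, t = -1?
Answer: -9430423/2627 ≈ -3589.8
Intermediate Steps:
T = 2 (T = (-1 - 1)*(-1) = -2*(-1) = 2)
u(o, V) = 1 (u(o, V) = (½)*2 = 1)
-3588/u(15, -38) - 4747/2627 = -3588/1 - 4747/2627 = -3588*1 - 4747*1/2627 = -3588 - 4747/2627 = -9430423/2627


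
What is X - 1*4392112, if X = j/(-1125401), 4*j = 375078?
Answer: -9885774661363/2250802 ≈ -4.3921e+6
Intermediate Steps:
j = 187539/2 (j = (¼)*375078 = 187539/2 ≈ 93770.)
X = -187539/2250802 (X = (187539/2)/(-1125401) = (187539/2)*(-1/1125401) = -187539/2250802 ≈ -0.083321)
X - 1*4392112 = -187539/2250802 - 1*4392112 = -187539/2250802 - 4392112 = -9885774661363/2250802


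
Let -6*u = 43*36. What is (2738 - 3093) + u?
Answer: -613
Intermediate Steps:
u = -258 (u = -43*36/6 = -⅙*1548 = -258)
(2738 - 3093) + u = (2738 - 3093) - 258 = -355 - 258 = -613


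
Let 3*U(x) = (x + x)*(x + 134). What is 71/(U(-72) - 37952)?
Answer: -71/40928 ≈ -0.0017348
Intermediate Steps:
U(x) = 2*x*(134 + x)/3 (U(x) = ((x + x)*(x + 134))/3 = ((2*x)*(134 + x))/3 = (2*x*(134 + x))/3 = 2*x*(134 + x)/3)
71/(U(-72) - 37952) = 71/((⅔)*(-72)*(134 - 72) - 37952) = 71/((⅔)*(-72)*62 - 37952) = 71/(-2976 - 37952) = 71/(-40928) = -1/40928*71 = -71/40928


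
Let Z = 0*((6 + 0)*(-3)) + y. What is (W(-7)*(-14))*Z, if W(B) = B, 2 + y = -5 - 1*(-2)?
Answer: -490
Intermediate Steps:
y = -5 (y = -2 + (-5 - 1*(-2)) = -2 + (-5 + 2) = -2 - 3 = -5)
Z = -5 (Z = 0*((6 + 0)*(-3)) - 5 = 0*(6*(-3)) - 5 = 0*(-18) - 5 = 0 - 5 = -5)
(W(-7)*(-14))*Z = -7*(-14)*(-5) = 98*(-5) = -490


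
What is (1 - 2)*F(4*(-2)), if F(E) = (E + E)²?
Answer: -256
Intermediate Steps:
F(E) = 4*E² (F(E) = (2*E)² = 4*E²)
(1 - 2)*F(4*(-2)) = (1 - 2)*(4*(4*(-2))²) = -4*(-8)² = -4*64 = -1*256 = -256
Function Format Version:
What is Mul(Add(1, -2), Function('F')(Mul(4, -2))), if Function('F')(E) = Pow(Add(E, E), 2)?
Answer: -256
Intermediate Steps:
Function('F')(E) = Mul(4, Pow(E, 2)) (Function('F')(E) = Pow(Mul(2, E), 2) = Mul(4, Pow(E, 2)))
Mul(Add(1, -2), Function('F')(Mul(4, -2))) = Mul(Add(1, -2), Mul(4, Pow(Mul(4, -2), 2))) = Mul(-1, Mul(4, Pow(-8, 2))) = Mul(-1, Mul(4, 64)) = Mul(-1, 256) = -256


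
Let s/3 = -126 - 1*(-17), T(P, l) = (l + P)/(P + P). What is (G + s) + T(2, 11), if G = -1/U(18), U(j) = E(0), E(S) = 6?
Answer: -3887/12 ≈ -323.92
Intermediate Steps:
U(j) = 6
G = -1/6 ≈ -0.16667
T(P, l) = (P + l)/(2*P) (T(P, l) = (P + l)/((2*P)) = (P + l)*(1/(2*P)) = (P + l)/(2*P))
s = -327 (s = 3*(-126 - 1*(-17)) = 3*(-126 + 17) = 3*(-109) = -327)
(G + s) + T(2, 11) = (-1/6 - 327) + (1/2)*(2 + 11)/2 = -1963/6 + (1/2)*(1/2)*13 = -1963/6 + 13/4 = -3887/12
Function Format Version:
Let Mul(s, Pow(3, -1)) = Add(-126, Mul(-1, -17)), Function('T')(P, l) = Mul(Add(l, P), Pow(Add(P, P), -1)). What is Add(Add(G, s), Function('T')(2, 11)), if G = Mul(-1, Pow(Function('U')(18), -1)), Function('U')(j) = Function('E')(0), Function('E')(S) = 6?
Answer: Rational(-3887, 12) ≈ -323.92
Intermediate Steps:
Function('U')(j) = 6
G = Rational(-1, 6) (G = Mul(-1, Pow(6, -1)) = Mul(-1, Rational(1, 6)) = Rational(-1, 6) ≈ -0.16667)
Function('T')(P, l) = Mul(Rational(1, 2), Pow(P, -1), Add(P, l)) (Function('T')(P, l) = Mul(Add(P, l), Pow(Mul(2, P), -1)) = Mul(Add(P, l), Mul(Rational(1, 2), Pow(P, -1))) = Mul(Rational(1, 2), Pow(P, -1), Add(P, l)))
s = -327 (s = Mul(3, Add(-126, Mul(-1, -17))) = Mul(3, Add(-126, 17)) = Mul(3, -109) = -327)
Add(Add(G, s), Function('T')(2, 11)) = Add(Add(Rational(-1, 6), -327), Mul(Rational(1, 2), Pow(2, -1), Add(2, 11))) = Add(Rational(-1963, 6), Mul(Rational(1, 2), Rational(1, 2), 13)) = Add(Rational(-1963, 6), Rational(13, 4)) = Rational(-3887, 12)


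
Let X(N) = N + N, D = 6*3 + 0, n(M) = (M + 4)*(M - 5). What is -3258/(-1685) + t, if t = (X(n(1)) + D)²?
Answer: 818798/1685 ≈ 485.93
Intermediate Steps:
n(M) = (-5 + M)*(4 + M) (n(M) = (4 + M)*(-5 + M) = (-5 + M)*(4 + M))
D = 18 (D = 18 + 0 = 18)
X(N) = 2*N
t = 484 (t = (2*(-20 + 1² - 1*1) + 18)² = (2*(-20 + 1 - 1) + 18)² = (2*(-20) + 18)² = (-40 + 18)² = (-22)² = 484)
-3258/(-1685) + t = -3258/(-1685) + 484 = -3258*(-1/1685) + 484 = 3258/1685 + 484 = 818798/1685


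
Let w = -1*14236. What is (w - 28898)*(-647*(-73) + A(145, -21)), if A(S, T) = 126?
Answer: -2042696838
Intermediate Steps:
w = -14236
(w - 28898)*(-647*(-73) + A(145, -21)) = (-14236 - 28898)*(-647*(-73) + 126) = -43134*(47231 + 126) = -43134*47357 = -2042696838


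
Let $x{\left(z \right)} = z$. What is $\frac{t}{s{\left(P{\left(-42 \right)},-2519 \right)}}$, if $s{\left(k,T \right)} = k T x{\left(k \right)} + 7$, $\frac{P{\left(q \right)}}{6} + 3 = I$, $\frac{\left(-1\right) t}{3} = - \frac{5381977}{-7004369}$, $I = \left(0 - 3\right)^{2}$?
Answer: $\frac{16145931}{22866582111673} \approx 7.0609 \cdot 10^{-7}$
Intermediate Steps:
$I = 9$ ($I = \left(-3\right)^{2} = 9$)
$t = - \frac{16145931}{7004369}$ ($t = - 3 \left(- \frac{5381977}{-7004369}\right) = - 3 \left(\left(-5381977\right) \left(- \frac{1}{7004369}\right)\right) = \left(-3\right) \frac{5381977}{7004369} = - \frac{16145931}{7004369} \approx -2.3051$)
$P{\left(q \right)} = 36$ ($P{\left(q \right)} = -18 + 6 \cdot 9 = -18 + 54 = 36$)
$s{\left(k,T \right)} = 7 + T k^{2}$ ($s{\left(k,T \right)} = k T k + 7 = T k k + 7 = T k^{2} + 7 = 7 + T k^{2}$)
$\frac{t}{s{\left(P{\left(-42 \right)},-2519 \right)}} = - \frac{16145931}{7004369 \left(7 - 2519 \cdot 36^{2}\right)} = - \frac{16145931}{7004369 \left(7 - 3264624\right)} = - \frac{16145931}{7004369 \left(-3264617\right)} = \left(- \frac{16145931}{7004369}\right) \left(- \frac{1}{3264617}\right) = \frac{16145931}{22866582111673}$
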